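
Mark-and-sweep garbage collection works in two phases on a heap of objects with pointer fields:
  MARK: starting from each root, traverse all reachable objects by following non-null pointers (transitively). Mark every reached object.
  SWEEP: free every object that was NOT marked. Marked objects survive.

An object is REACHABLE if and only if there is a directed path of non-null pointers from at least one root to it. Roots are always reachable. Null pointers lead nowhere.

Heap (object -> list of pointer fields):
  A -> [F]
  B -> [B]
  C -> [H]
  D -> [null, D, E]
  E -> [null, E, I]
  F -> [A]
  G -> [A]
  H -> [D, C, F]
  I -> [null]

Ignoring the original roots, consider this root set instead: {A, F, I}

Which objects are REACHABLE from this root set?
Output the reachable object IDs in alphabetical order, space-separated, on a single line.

Roots: A F I
Mark A: refs=F, marked=A
Mark F: refs=A, marked=A F
Mark I: refs=null, marked=A F I
Unmarked (collected): B C D E G H

Answer: A F I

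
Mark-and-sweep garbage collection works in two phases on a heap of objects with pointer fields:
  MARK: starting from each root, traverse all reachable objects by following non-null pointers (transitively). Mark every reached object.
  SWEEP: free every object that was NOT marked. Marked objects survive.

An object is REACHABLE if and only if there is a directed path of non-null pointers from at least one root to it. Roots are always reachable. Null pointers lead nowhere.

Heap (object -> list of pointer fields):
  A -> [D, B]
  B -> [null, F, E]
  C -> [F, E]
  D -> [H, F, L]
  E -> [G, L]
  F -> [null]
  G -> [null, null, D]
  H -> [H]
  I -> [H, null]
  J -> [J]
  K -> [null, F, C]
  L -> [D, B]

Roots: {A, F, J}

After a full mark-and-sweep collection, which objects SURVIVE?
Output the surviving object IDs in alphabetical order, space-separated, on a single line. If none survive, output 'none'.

Answer: A B D E F G H J L

Derivation:
Roots: A F J
Mark A: refs=D B, marked=A
Mark F: refs=null, marked=A F
Mark J: refs=J, marked=A F J
Mark D: refs=H F L, marked=A D F J
Mark B: refs=null F E, marked=A B D F J
Mark H: refs=H, marked=A B D F H J
Mark L: refs=D B, marked=A B D F H J L
Mark E: refs=G L, marked=A B D E F H J L
Mark G: refs=null null D, marked=A B D E F G H J L
Unmarked (collected): C I K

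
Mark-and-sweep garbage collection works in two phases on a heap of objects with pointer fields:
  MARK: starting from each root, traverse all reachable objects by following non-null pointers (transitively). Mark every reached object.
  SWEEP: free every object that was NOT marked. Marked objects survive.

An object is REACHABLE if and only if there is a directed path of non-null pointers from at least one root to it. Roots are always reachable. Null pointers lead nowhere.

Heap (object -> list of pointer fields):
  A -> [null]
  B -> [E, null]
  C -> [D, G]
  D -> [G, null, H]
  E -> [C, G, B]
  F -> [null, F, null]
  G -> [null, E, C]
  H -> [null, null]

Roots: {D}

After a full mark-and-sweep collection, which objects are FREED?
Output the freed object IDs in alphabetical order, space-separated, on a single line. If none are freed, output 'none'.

Answer: A F

Derivation:
Roots: D
Mark D: refs=G null H, marked=D
Mark G: refs=null E C, marked=D G
Mark H: refs=null null, marked=D G H
Mark E: refs=C G B, marked=D E G H
Mark C: refs=D G, marked=C D E G H
Mark B: refs=E null, marked=B C D E G H
Unmarked (collected): A F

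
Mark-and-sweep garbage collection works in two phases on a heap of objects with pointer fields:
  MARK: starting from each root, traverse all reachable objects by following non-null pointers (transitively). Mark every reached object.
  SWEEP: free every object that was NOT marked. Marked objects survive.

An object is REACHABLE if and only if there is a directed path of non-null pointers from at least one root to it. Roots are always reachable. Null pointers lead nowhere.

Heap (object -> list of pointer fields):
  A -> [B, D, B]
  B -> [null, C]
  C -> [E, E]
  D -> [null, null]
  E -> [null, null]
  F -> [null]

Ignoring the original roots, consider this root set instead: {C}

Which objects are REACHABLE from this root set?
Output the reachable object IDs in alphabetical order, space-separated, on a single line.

Answer: C E

Derivation:
Roots: C
Mark C: refs=E E, marked=C
Mark E: refs=null null, marked=C E
Unmarked (collected): A B D F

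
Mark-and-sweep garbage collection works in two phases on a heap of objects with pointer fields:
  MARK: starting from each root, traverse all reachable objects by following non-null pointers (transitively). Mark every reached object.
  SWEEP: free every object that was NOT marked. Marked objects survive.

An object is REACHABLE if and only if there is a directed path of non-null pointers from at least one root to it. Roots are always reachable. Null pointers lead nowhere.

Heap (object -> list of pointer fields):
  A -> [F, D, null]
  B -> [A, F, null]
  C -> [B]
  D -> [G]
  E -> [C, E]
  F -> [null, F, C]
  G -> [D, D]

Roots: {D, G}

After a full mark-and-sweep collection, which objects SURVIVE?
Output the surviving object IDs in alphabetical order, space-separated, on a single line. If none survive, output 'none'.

Roots: D G
Mark D: refs=G, marked=D
Mark G: refs=D D, marked=D G
Unmarked (collected): A B C E F

Answer: D G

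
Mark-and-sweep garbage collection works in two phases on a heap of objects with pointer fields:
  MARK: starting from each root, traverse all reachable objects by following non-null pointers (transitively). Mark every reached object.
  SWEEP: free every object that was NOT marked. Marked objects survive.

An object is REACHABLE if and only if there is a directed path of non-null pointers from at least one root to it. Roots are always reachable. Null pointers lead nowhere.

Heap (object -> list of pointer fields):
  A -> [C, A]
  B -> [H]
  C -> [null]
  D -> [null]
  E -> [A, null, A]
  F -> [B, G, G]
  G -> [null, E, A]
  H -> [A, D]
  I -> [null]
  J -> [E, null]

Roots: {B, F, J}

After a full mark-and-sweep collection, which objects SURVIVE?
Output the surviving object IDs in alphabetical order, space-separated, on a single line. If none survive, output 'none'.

Roots: B F J
Mark B: refs=H, marked=B
Mark F: refs=B G G, marked=B F
Mark J: refs=E null, marked=B F J
Mark H: refs=A D, marked=B F H J
Mark G: refs=null E A, marked=B F G H J
Mark E: refs=A null A, marked=B E F G H J
Mark A: refs=C A, marked=A B E F G H J
Mark D: refs=null, marked=A B D E F G H J
Mark C: refs=null, marked=A B C D E F G H J
Unmarked (collected): I

Answer: A B C D E F G H J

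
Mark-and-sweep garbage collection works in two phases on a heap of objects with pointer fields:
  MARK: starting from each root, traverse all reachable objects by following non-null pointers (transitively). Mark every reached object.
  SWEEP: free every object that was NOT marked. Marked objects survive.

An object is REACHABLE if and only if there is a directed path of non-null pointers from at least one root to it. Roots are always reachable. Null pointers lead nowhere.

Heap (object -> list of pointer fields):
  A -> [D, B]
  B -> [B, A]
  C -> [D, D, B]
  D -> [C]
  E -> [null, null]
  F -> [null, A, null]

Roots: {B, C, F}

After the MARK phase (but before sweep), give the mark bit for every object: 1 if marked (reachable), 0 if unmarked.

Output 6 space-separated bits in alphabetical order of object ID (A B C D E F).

Answer: 1 1 1 1 0 1

Derivation:
Roots: B C F
Mark B: refs=B A, marked=B
Mark C: refs=D D B, marked=B C
Mark F: refs=null A null, marked=B C F
Mark A: refs=D B, marked=A B C F
Mark D: refs=C, marked=A B C D F
Unmarked (collected): E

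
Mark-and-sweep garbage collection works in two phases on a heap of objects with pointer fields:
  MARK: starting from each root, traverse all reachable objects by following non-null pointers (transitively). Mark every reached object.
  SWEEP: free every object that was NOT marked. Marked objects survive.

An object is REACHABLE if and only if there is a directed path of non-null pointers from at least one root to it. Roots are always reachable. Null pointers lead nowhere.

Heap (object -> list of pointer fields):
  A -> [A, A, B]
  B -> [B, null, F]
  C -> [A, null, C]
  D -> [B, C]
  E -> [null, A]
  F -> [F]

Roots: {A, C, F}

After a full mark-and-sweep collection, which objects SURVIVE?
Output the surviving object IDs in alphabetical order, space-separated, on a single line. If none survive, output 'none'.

Answer: A B C F

Derivation:
Roots: A C F
Mark A: refs=A A B, marked=A
Mark C: refs=A null C, marked=A C
Mark F: refs=F, marked=A C F
Mark B: refs=B null F, marked=A B C F
Unmarked (collected): D E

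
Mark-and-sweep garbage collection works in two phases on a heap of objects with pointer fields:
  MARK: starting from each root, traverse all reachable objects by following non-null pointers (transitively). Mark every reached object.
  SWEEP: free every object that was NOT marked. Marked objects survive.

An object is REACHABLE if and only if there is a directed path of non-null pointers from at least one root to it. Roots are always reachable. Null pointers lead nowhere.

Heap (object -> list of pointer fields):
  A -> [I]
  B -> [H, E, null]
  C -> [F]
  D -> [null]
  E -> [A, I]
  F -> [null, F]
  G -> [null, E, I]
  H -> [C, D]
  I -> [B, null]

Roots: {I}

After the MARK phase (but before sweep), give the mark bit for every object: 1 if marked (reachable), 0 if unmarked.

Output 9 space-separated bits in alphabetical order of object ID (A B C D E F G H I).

Roots: I
Mark I: refs=B null, marked=I
Mark B: refs=H E null, marked=B I
Mark H: refs=C D, marked=B H I
Mark E: refs=A I, marked=B E H I
Mark C: refs=F, marked=B C E H I
Mark D: refs=null, marked=B C D E H I
Mark A: refs=I, marked=A B C D E H I
Mark F: refs=null F, marked=A B C D E F H I
Unmarked (collected): G

Answer: 1 1 1 1 1 1 0 1 1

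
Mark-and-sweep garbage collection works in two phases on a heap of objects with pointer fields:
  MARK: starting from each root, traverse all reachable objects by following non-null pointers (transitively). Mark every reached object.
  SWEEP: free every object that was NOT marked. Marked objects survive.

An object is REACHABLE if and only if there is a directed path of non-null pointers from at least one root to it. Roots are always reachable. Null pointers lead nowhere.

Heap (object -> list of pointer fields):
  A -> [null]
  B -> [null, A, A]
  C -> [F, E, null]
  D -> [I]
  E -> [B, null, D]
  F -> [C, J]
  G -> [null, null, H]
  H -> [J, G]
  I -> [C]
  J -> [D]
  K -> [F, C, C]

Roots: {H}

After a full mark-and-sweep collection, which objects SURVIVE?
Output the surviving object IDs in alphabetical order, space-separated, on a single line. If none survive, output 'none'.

Answer: A B C D E F G H I J

Derivation:
Roots: H
Mark H: refs=J G, marked=H
Mark J: refs=D, marked=H J
Mark G: refs=null null H, marked=G H J
Mark D: refs=I, marked=D G H J
Mark I: refs=C, marked=D G H I J
Mark C: refs=F E null, marked=C D G H I J
Mark F: refs=C J, marked=C D F G H I J
Mark E: refs=B null D, marked=C D E F G H I J
Mark B: refs=null A A, marked=B C D E F G H I J
Mark A: refs=null, marked=A B C D E F G H I J
Unmarked (collected): K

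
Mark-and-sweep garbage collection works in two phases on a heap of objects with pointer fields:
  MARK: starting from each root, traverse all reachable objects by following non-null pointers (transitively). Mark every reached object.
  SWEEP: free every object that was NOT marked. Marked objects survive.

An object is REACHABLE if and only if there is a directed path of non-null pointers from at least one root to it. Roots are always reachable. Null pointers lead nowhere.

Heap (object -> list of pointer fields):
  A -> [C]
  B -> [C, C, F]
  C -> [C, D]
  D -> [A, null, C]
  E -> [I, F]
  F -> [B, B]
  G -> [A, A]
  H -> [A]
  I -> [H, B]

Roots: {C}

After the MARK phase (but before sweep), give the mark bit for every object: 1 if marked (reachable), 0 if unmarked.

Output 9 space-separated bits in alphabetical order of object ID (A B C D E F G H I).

Roots: C
Mark C: refs=C D, marked=C
Mark D: refs=A null C, marked=C D
Mark A: refs=C, marked=A C D
Unmarked (collected): B E F G H I

Answer: 1 0 1 1 0 0 0 0 0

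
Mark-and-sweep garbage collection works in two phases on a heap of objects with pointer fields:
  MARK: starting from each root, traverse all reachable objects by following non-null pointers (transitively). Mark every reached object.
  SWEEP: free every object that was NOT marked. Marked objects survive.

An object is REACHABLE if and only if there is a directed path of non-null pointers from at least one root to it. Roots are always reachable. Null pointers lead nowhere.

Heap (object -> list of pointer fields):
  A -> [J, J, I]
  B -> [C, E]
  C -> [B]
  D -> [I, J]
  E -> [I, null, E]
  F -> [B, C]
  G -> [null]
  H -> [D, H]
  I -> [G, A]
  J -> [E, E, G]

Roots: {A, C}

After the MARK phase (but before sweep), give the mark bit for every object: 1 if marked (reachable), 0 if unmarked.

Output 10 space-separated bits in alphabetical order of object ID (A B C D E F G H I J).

Roots: A C
Mark A: refs=J J I, marked=A
Mark C: refs=B, marked=A C
Mark J: refs=E E G, marked=A C J
Mark I: refs=G A, marked=A C I J
Mark B: refs=C E, marked=A B C I J
Mark E: refs=I null E, marked=A B C E I J
Mark G: refs=null, marked=A B C E G I J
Unmarked (collected): D F H

Answer: 1 1 1 0 1 0 1 0 1 1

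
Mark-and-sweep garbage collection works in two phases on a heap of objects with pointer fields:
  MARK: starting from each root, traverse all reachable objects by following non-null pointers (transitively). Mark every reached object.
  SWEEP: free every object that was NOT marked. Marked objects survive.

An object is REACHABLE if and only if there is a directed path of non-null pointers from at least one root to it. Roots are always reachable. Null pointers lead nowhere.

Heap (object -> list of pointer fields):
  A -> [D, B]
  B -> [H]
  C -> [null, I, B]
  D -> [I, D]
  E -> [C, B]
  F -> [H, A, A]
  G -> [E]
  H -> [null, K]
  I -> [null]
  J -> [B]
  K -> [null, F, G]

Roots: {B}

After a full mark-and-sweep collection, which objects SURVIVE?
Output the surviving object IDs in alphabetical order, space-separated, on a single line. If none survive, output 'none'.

Roots: B
Mark B: refs=H, marked=B
Mark H: refs=null K, marked=B H
Mark K: refs=null F G, marked=B H K
Mark F: refs=H A A, marked=B F H K
Mark G: refs=E, marked=B F G H K
Mark A: refs=D B, marked=A B F G H K
Mark E: refs=C B, marked=A B E F G H K
Mark D: refs=I D, marked=A B D E F G H K
Mark C: refs=null I B, marked=A B C D E F G H K
Mark I: refs=null, marked=A B C D E F G H I K
Unmarked (collected): J

Answer: A B C D E F G H I K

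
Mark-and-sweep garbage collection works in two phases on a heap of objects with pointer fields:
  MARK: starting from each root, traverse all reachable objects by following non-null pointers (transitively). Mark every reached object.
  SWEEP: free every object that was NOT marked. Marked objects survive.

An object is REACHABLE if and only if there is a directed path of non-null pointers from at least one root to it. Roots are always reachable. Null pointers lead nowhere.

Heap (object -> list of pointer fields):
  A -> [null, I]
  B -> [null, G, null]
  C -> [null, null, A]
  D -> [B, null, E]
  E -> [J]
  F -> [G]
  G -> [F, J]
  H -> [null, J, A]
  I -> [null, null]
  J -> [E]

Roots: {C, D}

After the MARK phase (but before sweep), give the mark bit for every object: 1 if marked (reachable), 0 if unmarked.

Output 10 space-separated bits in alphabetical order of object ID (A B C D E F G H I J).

Roots: C D
Mark C: refs=null null A, marked=C
Mark D: refs=B null E, marked=C D
Mark A: refs=null I, marked=A C D
Mark B: refs=null G null, marked=A B C D
Mark E: refs=J, marked=A B C D E
Mark I: refs=null null, marked=A B C D E I
Mark G: refs=F J, marked=A B C D E G I
Mark J: refs=E, marked=A B C D E G I J
Mark F: refs=G, marked=A B C D E F G I J
Unmarked (collected): H

Answer: 1 1 1 1 1 1 1 0 1 1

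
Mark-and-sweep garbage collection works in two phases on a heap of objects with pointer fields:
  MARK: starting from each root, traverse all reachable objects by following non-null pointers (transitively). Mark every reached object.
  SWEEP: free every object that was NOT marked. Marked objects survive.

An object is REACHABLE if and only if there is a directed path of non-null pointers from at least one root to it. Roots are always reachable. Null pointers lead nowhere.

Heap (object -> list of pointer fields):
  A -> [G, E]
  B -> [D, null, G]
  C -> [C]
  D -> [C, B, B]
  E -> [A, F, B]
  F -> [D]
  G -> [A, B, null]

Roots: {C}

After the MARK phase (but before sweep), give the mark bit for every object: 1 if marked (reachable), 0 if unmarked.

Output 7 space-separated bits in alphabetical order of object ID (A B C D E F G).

Roots: C
Mark C: refs=C, marked=C
Unmarked (collected): A B D E F G

Answer: 0 0 1 0 0 0 0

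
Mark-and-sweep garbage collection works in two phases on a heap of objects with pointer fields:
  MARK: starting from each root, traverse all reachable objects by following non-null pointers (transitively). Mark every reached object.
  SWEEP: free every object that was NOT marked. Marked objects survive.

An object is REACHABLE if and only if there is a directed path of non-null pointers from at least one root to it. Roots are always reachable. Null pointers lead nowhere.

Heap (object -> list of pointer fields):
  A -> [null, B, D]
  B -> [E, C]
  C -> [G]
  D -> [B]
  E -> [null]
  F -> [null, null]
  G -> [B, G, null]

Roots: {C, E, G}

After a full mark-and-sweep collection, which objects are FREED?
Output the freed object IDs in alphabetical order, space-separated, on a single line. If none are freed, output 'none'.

Answer: A D F

Derivation:
Roots: C E G
Mark C: refs=G, marked=C
Mark E: refs=null, marked=C E
Mark G: refs=B G null, marked=C E G
Mark B: refs=E C, marked=B C E G
Unmarked (collected): A D F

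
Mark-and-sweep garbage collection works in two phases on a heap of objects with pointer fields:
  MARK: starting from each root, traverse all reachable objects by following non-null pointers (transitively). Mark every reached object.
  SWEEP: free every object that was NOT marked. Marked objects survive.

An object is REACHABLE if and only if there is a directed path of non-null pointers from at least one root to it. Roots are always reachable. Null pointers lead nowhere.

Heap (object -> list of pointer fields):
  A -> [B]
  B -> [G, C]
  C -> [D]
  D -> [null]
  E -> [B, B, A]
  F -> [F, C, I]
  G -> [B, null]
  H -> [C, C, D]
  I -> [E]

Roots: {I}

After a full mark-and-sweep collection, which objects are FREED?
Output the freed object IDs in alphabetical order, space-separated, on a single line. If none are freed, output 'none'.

Answer: F H

Derivation:
Roots: I
Mark I: refs=E, marked=I
Mark E: refs=B B A, marked=E I
Mark B: refs=G C, marked=B E I
Mark A: refs=B, marked=A B E I
Mark G: refs=B null, marked=A B E G I
Mark C: refs=D, marked=A B C E G I
Mark D: refs=null, marked=A B C D E G I
Unmarked (collected): F H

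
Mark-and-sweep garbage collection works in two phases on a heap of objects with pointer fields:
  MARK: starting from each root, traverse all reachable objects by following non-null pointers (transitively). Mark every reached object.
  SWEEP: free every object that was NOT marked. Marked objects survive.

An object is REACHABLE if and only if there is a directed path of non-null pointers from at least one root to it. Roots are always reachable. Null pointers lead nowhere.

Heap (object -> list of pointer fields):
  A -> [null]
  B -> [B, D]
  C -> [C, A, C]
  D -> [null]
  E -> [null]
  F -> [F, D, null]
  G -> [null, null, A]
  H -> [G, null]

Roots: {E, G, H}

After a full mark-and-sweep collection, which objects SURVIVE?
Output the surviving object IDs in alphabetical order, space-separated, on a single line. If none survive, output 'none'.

Roots: E G H
Mark E: refs=null, marked=E
Mark G: refs=null null A, marked=E G
Mark H: refs=G null, marked=E G H
Mark A: refs=null, marked=A E G H
Unmarked (collected): B C D F

Answer: A E G H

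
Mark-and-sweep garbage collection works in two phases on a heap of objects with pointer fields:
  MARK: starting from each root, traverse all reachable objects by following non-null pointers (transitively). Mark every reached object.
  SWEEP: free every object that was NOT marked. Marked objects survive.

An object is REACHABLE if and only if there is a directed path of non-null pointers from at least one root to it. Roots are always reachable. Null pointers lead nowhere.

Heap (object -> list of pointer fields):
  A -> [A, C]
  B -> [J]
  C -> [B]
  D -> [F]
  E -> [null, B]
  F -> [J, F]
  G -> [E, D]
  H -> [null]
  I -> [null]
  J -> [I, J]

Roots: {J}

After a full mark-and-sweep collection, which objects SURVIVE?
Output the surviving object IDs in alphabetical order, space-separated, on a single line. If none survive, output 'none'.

Answer: I J

Derivation:
Roots: J
Mark J: refs=I J, marked=J
Mark I: refs=null, marked=I J
Unmarked (collected): A B C D E F G H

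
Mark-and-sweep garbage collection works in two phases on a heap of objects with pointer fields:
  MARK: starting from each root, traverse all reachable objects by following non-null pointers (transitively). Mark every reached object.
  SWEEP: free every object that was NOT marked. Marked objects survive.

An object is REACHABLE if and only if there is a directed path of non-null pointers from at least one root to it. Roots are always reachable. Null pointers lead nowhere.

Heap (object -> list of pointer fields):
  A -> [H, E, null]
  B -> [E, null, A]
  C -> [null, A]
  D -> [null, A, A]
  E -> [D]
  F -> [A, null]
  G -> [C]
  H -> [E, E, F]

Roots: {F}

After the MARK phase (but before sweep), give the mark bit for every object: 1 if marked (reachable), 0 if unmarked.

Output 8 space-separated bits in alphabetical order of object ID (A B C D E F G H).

Roots: F
Mark F: refs=A null, marked=F
Mark A: refs=H E null, marked=A F
Mark H: refs=E E F, marked=A F H
Mark E: refs=D, marked=A E F H
Mark D: refs=null A A, marked=A D E F H
Unmarked (collected): B C G

Answer: 1 0 0 1 1 1 0 1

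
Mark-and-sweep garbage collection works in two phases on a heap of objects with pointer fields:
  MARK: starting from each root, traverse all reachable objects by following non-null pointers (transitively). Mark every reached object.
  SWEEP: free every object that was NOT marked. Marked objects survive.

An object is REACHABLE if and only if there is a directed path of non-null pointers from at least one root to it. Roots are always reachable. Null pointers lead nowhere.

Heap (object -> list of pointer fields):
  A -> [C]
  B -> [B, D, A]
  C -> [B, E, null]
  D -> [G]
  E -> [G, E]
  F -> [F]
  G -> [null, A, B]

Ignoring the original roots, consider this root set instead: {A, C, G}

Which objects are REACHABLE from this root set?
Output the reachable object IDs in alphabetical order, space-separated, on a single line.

Roots: A C G
Mark A: refs=C, marked=A
Mark C: refs=B E null, marked=A C
Mark G: refs=null A B, marked=A C G
Mark B: refs=B D A, marked=A B C G
Mark E: refs=G E, marked=A B C E G
Mark D: refs=G, marked=A B C D E G
Unmarked (collected): F

Answer: A B C D E G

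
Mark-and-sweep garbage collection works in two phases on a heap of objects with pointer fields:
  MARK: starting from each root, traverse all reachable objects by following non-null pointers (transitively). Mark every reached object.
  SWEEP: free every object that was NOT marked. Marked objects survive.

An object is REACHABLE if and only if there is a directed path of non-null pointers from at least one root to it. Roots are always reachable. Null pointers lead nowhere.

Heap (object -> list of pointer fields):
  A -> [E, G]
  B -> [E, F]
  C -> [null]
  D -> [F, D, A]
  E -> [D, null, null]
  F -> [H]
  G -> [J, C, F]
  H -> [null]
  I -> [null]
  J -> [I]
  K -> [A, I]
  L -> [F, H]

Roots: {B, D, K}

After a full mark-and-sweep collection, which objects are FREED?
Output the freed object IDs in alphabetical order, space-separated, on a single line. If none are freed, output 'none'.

Roots: B D K
Mark B: refs=E F, marked=B
Mark D: refs=F D A, marked=B D
Mark K: refs=A I, marked=B D K
Mark E: refs=D null null, marked=B D E K
Mark F: refs=H, marked=B D E F K
Mark A: refs=E G, marked=A B D E F K
Mark I: refs=null, marked=A B D E F I K
Mark H: refs=null, marked=A B D E F H I K
Mark G: refs=J C F, marked=A B D E F G H I K
Mark J: refs=I, marked=A B D E F G H I J K
Mark C: refs=null, marked=A B C D E F G H I J K
Unmarked (collected): L

Answer: L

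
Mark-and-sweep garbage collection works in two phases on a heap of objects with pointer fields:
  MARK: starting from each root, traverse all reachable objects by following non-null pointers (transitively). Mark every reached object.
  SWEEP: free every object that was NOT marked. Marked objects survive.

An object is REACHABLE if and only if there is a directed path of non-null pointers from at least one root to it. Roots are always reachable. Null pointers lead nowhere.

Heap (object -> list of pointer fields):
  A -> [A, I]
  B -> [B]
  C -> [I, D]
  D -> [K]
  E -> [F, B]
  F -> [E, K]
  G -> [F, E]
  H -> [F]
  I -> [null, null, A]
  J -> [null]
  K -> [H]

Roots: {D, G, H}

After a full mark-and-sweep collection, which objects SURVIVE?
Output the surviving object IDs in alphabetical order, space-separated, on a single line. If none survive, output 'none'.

Answer: B D E F G H K

Derivation:
Roots: D G H
Mark D: refs=K, marked=D
Mark G: refs=F E, marked=D G
Mark H: refs=F, marked=D G H
Mark K: refs=H, marked=D G H K
Mark F: refs=E K, marked=D F G H K
Mark E: refs=F B, marked=D E F G H K
Mark B: refs=B, marked=B D E F G H K
Unmarked (collected): A C I J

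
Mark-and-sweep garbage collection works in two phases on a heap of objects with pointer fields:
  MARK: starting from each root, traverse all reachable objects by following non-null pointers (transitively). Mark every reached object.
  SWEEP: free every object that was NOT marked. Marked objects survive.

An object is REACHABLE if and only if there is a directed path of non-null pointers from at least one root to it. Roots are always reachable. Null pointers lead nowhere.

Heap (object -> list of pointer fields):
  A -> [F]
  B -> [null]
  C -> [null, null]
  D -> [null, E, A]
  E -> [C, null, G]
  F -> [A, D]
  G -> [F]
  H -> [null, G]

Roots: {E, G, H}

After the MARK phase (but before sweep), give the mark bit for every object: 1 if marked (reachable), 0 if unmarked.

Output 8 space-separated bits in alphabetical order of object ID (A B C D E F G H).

Answer: 1 0 1 1 1 1 1 1

Derivation:
Roots: E G H
Mark E: refs=C null G, marked=E
Mark G: refs=F, marked=E G
Mark H: refs=null G, marked=E G H
Mark C: refs=null null, marked=C E G H
Mark F: refs=A D, marked=C E F G H
Mark A: refs=F, marked=A C E F G H
Mark D: refs=null E A, marked=A C D E F G H
Unmarked (collected): B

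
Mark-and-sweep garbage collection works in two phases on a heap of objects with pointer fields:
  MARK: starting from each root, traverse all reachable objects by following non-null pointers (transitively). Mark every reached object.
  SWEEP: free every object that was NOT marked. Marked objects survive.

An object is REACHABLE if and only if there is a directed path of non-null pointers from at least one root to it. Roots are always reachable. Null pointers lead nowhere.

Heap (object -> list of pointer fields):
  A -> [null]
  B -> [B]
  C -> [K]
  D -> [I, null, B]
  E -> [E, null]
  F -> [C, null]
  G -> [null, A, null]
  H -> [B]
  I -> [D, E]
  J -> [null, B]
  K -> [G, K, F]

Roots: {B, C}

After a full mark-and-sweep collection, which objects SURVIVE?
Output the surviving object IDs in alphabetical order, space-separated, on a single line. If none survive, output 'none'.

Roots: B C
Mark B: refs=B, marked=B
Mark C: refs=K, marked=B C
Mark K: refs=G K F, marked=B C K
Mark G: refs=null A null, marked=B C G K
Mark F: refs=C null, marked=B C F G K
Mark A: refs=null, marked=A B C F G K
Unmarked (collected): D E H I J

Answer: A B C F G K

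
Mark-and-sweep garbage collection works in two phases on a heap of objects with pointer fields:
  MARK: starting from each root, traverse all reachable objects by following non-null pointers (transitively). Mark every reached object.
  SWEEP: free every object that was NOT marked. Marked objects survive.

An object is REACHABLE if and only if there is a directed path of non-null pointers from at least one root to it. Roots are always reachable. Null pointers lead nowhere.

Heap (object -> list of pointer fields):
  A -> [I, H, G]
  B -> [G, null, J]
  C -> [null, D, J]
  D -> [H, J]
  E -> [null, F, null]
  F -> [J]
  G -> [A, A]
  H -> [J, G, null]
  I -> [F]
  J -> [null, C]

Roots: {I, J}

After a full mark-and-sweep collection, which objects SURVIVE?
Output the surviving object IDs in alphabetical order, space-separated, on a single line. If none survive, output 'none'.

Answer: A C D F G H I J

Derivation:
Roots: I J
Mark I: refs=F, marked=I
Mark J: refs=null C, marked=I J
Mark F: refs=J, marked=F I J
Mark C: refs=null D J, marked=C F I J
Mark D: refs=H J, marked=C D F I J
Mark H: refs=J G null, marked=C D F H I J
Mark G: refs=A A, marked=C D F G H I J
Mark A: refs=I H G, marked=A C D F G H I J
Unmarked (collected): B E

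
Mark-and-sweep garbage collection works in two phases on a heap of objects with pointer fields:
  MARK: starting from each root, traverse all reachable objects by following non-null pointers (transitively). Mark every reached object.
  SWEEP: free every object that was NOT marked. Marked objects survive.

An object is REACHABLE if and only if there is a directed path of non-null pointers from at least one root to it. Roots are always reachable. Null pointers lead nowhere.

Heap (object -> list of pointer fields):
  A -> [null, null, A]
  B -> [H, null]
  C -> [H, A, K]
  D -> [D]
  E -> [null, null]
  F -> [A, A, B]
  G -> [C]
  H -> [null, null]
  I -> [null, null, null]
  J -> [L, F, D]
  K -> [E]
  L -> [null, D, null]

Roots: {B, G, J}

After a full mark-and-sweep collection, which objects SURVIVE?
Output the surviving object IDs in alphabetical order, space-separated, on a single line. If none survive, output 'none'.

Roots: B G J
Mark B: refs=H null, marked=B
Mark G: refs=C, marked=B G
Mark J: refs=L F D, marked=B G J
Mark H: refs=null null, marked=B G H J
Mark C: refs=H A K, marked=B C G H J
Mark L: refs=null D null, marked=B C G H J L
Mark F: refs=A A B, marked=B C F G H J L
Mark D: refs=D, marked=B C D F G H J L
Mark A: refs=null null A, marked=A B C D F G H J L
Mark K: refs=E, marked=A B C D F G H J K L
Mark E: refs=null null, marked=A B C D E F G H J K L
Unmarked (collected): I

Answer: A B C D E F G H J K L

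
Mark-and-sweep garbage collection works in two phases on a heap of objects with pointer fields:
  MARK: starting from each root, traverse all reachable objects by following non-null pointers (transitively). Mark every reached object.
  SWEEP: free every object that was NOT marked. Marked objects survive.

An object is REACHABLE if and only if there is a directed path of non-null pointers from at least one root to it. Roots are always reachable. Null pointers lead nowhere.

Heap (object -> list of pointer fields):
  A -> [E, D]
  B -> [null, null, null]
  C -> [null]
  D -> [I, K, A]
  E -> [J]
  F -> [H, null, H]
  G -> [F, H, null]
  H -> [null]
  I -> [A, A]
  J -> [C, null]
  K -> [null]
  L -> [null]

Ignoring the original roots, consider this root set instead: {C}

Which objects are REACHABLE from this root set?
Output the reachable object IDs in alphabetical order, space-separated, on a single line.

Answer: C

Derivation:
Roots: C
Mark C: refs=null, marked=C
Unmarked (collected): A B D E F G H I J K L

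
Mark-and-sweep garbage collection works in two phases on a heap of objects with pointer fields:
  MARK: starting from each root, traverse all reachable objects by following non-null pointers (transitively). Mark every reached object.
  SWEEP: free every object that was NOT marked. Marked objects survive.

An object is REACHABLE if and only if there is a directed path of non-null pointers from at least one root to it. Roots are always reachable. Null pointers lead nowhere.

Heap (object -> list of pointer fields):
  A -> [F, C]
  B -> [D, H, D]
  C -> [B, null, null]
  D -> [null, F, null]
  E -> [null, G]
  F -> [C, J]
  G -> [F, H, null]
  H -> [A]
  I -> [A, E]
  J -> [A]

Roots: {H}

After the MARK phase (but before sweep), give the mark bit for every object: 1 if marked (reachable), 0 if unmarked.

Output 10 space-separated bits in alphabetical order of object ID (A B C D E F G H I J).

Answer: 1 1 1 1 0 1 0 1 0 1

Derivation:
Roots: H
Mark H: refs=A, marked=H
Mark A: refs=F C, marked=A H
Mark F: refs=C J, marked=A F H
Mark C: refs=B null null, marked=A C F H
Mark J: refs=A, marked=A C F H J
Mark B: refs=D H D, marked=A B C F H J
Mark D: refs=null F null, marked=A B C D F H J
Unmarked (collected): E G I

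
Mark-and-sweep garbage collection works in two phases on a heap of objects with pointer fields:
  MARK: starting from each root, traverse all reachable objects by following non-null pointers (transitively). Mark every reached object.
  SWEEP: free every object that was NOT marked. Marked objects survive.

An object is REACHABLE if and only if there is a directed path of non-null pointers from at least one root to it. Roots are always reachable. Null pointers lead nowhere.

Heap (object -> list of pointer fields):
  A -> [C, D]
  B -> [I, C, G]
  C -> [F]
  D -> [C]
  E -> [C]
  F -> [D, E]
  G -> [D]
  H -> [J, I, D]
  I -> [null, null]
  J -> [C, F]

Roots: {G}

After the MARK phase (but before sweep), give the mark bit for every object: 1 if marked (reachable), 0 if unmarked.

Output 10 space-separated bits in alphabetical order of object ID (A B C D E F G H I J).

Roots: G
Mark G: refs=D, marked=G
Mark D: refs=C, marked=D G
Mark C: refs=F, marked=C D G
Mark F: refs=D E, marked=C D F G
Mark E: refs=C, marked=C D E F G
Unmarked (collected): A B H I J

Answer: 0 0 1 1 1 1 1 0 0 0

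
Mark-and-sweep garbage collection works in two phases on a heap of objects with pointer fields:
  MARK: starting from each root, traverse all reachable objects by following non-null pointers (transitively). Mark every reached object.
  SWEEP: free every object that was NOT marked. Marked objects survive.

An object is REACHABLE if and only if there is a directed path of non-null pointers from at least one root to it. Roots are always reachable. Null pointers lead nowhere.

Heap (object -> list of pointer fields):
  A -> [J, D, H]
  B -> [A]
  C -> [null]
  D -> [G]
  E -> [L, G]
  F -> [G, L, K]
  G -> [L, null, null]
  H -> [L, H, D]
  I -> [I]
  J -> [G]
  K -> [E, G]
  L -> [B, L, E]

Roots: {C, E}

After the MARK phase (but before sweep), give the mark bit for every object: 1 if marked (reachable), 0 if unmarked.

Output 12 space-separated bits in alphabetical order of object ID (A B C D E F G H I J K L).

Answer: 1 1 1 1 1 0 1 1 0 1 0 1

Derivation:
Roots: C E
Mark C: refs=null, marked=C
Mark E: refs=L G, marked=C E
Mark L: refs=B L E, marked=C E L
Mark G: refs=L null null, marked=C E G L
Mark B: refs=A, marked=B C E G L
Mark A: refs=J D H, marked=A B C E G L
Mark J: refs=G, marked=A B C E G J L
Mark D: refs=G, marked=A B C D E G J L
Mark H: refs=L H D, marked=A B C D E G H J L
Unmarked (collected): F I K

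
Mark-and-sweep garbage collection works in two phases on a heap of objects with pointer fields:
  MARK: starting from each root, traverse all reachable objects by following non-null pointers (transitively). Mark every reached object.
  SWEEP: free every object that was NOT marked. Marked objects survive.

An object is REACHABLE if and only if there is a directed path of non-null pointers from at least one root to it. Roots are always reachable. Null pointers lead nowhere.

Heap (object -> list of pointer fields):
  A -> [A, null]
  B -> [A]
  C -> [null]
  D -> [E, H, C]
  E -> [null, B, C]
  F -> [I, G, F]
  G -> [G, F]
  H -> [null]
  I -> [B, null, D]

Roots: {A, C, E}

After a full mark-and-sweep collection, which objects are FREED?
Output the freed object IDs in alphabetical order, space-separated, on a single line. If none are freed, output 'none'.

Roots: A C E
Mark A: refs=A null, marked=A
Mark C: refs=null, marked=A C
Mark E: refs=null B C, marked=A C E
Mark B: refs=A, marked=A B C E
Unmarked (collected): D F G H I

Answer: D F G H I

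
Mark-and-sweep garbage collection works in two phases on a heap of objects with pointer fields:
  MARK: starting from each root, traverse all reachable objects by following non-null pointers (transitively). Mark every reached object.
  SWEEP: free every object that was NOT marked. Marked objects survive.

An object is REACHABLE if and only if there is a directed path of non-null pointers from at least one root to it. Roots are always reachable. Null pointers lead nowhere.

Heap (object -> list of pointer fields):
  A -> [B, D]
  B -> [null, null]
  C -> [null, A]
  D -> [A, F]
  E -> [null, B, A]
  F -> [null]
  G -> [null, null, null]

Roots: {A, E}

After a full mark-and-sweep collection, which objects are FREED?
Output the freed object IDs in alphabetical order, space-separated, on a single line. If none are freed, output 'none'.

Roots: A E
Mark A: refs=B D, marked=A
Mark E: refs=null B A, marked=A E
Mark B: refs=null null, marked=A B E
Mark D: refs=A F, marked=A B D E
Mark F: refs=null, marked=A B D E F
Unmarked (collected): C G

Answer: C G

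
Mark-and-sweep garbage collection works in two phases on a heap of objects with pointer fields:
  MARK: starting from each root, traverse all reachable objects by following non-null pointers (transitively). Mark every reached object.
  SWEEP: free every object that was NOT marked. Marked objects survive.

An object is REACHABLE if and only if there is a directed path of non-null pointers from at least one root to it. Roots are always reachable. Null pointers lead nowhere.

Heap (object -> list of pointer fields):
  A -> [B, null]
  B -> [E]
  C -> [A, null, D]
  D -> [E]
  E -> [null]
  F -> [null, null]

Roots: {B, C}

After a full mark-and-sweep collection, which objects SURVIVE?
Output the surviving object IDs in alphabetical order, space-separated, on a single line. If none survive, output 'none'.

Answer: A B C D E

Derivation:
Roots: B C
Mark B: refs=E, marked=B
Mark C: refs=A null D, marked=B C
Mark E: refs=null, marked=B C E
Mark A: refs=B null, marked=A B C E
Mark D: refs=E, marked=A B C D E
Unmarked (collected): F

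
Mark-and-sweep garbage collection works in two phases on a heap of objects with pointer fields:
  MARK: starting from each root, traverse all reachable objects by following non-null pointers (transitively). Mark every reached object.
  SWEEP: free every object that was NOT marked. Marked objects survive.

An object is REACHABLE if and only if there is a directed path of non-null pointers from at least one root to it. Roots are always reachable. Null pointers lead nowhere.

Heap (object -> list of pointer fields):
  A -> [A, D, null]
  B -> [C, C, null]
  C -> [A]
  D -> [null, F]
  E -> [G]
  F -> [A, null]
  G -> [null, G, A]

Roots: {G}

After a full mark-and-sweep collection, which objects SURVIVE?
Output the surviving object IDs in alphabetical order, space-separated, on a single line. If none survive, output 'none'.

Roots: G
Mark G: refs=null G A, marked=G
Mark A: refs=A D null, marked=A G
Mark D: refs=null F, marked=A D G
Mark F: refs=A null, marked=A D F G
Unmarked (collected): B C E

Answer: A D F G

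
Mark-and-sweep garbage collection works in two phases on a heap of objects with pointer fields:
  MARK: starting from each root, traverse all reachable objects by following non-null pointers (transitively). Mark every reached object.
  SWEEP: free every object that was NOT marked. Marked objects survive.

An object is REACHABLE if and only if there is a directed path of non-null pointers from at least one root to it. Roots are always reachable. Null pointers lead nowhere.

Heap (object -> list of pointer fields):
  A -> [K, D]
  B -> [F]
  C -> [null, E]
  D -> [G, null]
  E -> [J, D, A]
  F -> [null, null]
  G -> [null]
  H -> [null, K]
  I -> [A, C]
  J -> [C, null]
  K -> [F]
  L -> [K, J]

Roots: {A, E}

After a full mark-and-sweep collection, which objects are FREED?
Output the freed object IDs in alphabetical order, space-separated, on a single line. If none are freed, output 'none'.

Answer: B H I L

Derivation:
Roots: A E
Mark A: refs=K D, marked=A
Mark E: refs=J D A, marked=A E
Mark K: refs=F, marked=A E K
Mark D: refs=G null, marked=A D E K
Mark J: refs=C null, marked=A D E J K
Mark F: refs=null null, marked=A D E F J K
Mark G: refs=null, marked=A D E F G J K
Mark C: refs=null E, marked=A C D E F G J K
Unmarked (collected): B H I L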